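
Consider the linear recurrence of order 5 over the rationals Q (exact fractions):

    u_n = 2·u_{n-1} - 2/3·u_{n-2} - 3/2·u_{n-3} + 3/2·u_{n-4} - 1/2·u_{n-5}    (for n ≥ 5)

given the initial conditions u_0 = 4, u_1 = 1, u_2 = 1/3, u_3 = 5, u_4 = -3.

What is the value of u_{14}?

28789/486

u_5 = 2·-3 + -2/3·5 + -3/2·1/3 + 3/2·1 + -1/2·4 = -31/3
u_6 = 2·-31/3 + -2/3·-3 + -3/2·5 + 3/2·1/3 + -1/2·1 = -157/6
u_7 = 2·-157/6 + -2/3·-31/3 + -3/2·-3 + 3/2·5 + -1/2·1/3 = -605/18
u_8 = 2·-605/18 + -2/3·-157/6 + -3/2·-31/3 + 3/2·-3 + -1/2·5 = -743/18
u_9 = 2·-743/18 + -2/3·-605/18 + -3/2·-157/6 + 3/2·-31/3 + -1/2·-3 = -3769/108
u_10 = 2·-3769/108 + -2/3·-743/18 + -3/2·-605/18 + 3/2·-157/6 + -1/2·-31/3 = -467/18
u_11 = 2·-467/18 + -2/3·-3769/108 + -3/2·-743/18 + 3/2·-605/18 + -1/2·-157/6 = -1309/324
u_12 = 2·-1309/324 + -2/3·-467/18 + -3/2·-3769/108 + 3/2·-743/18 + -1/2·-605/18 = 10661/648
u_13 = 2·10661/648 + -2/3·-1309/324 + -3/2·-467/18 + 3/2·-3769/108 + -1/2·-743/18 = 83215/1944
u_14 = 2·83215/1944 + -2/3·10661/648 + -3/2·-1309/324 + 3/2·-467/18 + -1/2·-3769/108 = 28789/486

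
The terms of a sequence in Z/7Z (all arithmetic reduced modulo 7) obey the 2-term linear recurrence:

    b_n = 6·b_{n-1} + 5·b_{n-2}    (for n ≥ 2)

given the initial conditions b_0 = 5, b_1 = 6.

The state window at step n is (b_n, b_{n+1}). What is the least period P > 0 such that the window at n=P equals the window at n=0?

n=0: window = (5, 6)
n=1: window = (6, 5)
n=2: window = (5, 4)
n=3: window = (4, 0)
n=4: window = (0, 6)
n=5: window = (6, 1)
n=6: window = (1, 1)
n=7: window = (1, 4)
n=8: window = (4, 1)
n=9: window = (1, 5)
n=10: window = (5, 0)
n=11: window = (0, 4)
n=12: window = (4, 3)
n=13: window = (3, 3)
n=14: window = (3, 5)
n=15: window = (5, 3)
n=16: window = (3, 1)
n=17: window = (1, 0)
n=18: window = (0, 5)
n=19: window = (5, 2)
n=20: window = (2, 2)
n=21: window = (2, 1)
n=22: window = (1, 2)
n=23: window = (2, 3)
n=24: window = (3, 0)
n=25: window = (0, 1)
n=26: window = (1, 6)
n=27: window = (6, 6)
n=28: window = (6, 3)
n=29: window = (3, 6)
n=30: window = (6, 2)
n=31: window = (2, 0)
n=32: window = (0, 3)
n=33: window = (3, 4)
n=34: window = (4, 4)
n=35: window = (4, 2)
n=36: window = (2, 4)
n=37: window = (4, 6)
n=38: window = (6, 0)
n=39: window = (0, 2)
n=40: window = (2, 5)
n=41: window = (5, 5)
n=42: window = (5, 6)
window at n=42 equals window at n=0 → period = 42

42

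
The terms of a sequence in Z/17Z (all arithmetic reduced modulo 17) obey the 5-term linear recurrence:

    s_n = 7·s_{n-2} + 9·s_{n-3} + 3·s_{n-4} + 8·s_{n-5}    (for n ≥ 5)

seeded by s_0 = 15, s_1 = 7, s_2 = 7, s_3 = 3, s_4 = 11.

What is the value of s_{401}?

3

s_5 = 0·11 + 7·3 + 9·7 + 3·7 + 8·15 = 4
s_6 = 0·4 + 7·11 + 9·3 + 3·7 + 8·7 = 11
s_7 = 0·11 + 7·4 + 9·11 + 3·3 + 8·7 = 5
s_8 = 0·5 + 7·11 + 9·4 + 3·11 + 8·3 = 0
s_9 = 0·0 + 7·5 + 9·11 + 3·4 + 8·11 = 13
s_10 = 0·13 + 7·0 + 9·5 + 3·11 + 8·4 = 8
Continuing the recurrence:
  s_11 = 7;  s_12 = 9;  s_13 = 7;  s_14 = 16;  s_15 = 11;  s_16 = 3
  s_17 = 8;  s_18 = 3;  s_19 = 6;  s_20 = 3;  s_21 = 15;  s_22 = 12
  s_23 = 4;  s_24 = 4;  s_25 = 1;  s_26 = 16;  s_27 = 15;  s_28 = 12
  s_29 = 12;  s_30 = 3;  s_31 = 8;  s_32 = 13;  s_33 = 11;  s_34 = 13
  s_35 = 4;  s_36 = 4;  s_37 = 10;  s_38 = 4;  s_39 = 1;  s_40 = 9
  s_41 = 3;  s_42 = 11;  s_43 = 1;  s_44 = 3;  s_45 = 0;  s_46 = 2
  s_47 = 16;  s_48 = 14;  s_49 = 1;  s_50 = 10;  s_51 = 10;  s_52 = 11
  s_53 = 3;  s_54 = 1;  s_55 = 9;  s_56 = 11;  s_57 = 16;  s_58 = 15
  s_59 = 8;  s_60 = 14;  s_61 = 4;  s_62 = 3;  s_63 = 9;  s_64 = 10
  s_65 = 10;  s_66 = 5;  s_67 = 7;  s_68 = 6;  s_69 = 0;  s_70 = 13
  s_71 = 13;  s_72 = 12;  s_73 = 1;  s_74 = 2;  s_75 = 3;  s_76 = 10
  s_77 = 2;  s_78 = 9;  s_79 = 10;  s_80 = 16;  s_81 = 16;  s_82 = 7
  s_83 = 1;  s_84 = 15;  s_85 = 8;  s_86 = 8;  s_87 = 12;  s_88 = 11
  s_89 = 11;  s_90 = 1;  s_91 = 4;  s_92 = 14;  s_93 = 5;  s_94 = 4
  s_95 = 11;  s_96 = 11;  s_97 = 2;  s_98 = 7;  s_99 = 8;  s_100 = 1
  s_101 = 9;  s_102 = 14;  s_103 = 16;  s_104 = 8;  s_105 = 1;  s_106 = 8
  s_107 = 1;  s_108 = 13;  s_109 = 10;  s_110 = 13;  s_111 = 16;  s_112 = 7
  s_113 = 6;  s_114 = 6;  s_115 = 2;  s_116 = 7;  s_117 = 6;  s_118 = 14
  s_119 = 6;  s_120 = 2;  s_121 = 4;  s_122 = 5;  s_123 = 6;  s_124 = 6
  s_125 = 13;  s_126 = 7;  s_127 = 16;  s_128 = 11;  s_129 = 7;  s_130 = 6
  s_131 = 14;  s_132 = 11;  s_133 = 6;  s_134 = 5;  s_135 = 10;  s_136 = 13
  s_137 = 0;  s_138 = 6;  s_139 = 0;  s_140 = 8;  s_141 = 5;  s_142 = 6
  s_143 = 2;  s_144 = 9;  s_145 = 11;  s_146 = 3;  s_147 = 8;  s_148 = 10
  s_149 = 1;  s_150 = 1;  s_151 = 9;  s_152 = 8;  s_153 = 2;  s_154 = 12
  s_155 = 2;  s_156 = 11;  s_157 = 5;  s_158 = 11;  s_159 = 15;  s_160 = 1
  s_161 = 1;  s_162 = 11;  s_163 = 13;  s_164 = 5;  s_165 = 14;  s_166 = 6
  s_167 = 15;  s_168 = 15;  s_169 = 3;  s_170 = 13;  s_171 = 11;  s_172 = 11
  s_173 = 0;  s_174 = 1;  s_175 = 15;  s_176 = 9;  s_177 = 15;  s_178 = 14
  s_179 = 1;  s_180 = 6;  s_181 = 12;  s_182 = 9;  s_183 = 15;  s_184 = 10
  s_185 = 15;  s_186 = 5;  s_187 = 6;  s_188 = 14;  s_189 = 8;  s_190 = 15
  s_191 = 2;  s_192 = 12;  s_193 = 13;  s_194 = 7;  s_195 = 2;  s_196 = 14
  s_197 = 8;  s_198 = 3;  s_199 = 6;  s_200 = 15;  s_201 = 1;  s_202 = 11
  s_203 = 14;  s_204 = 9;  s_205 = 14;  s_206 = 9;  s_207 = 3;  s_208 = 5
  s_209 = 12;  s_210 = 14;  s_211 = 6;  s_212 = 7;  s_213 = 6;  s_214 = 3
  s_215 = 14;  s_216 = 8;  s_217 = 12;  s_218 = 1;  s_219 = 1;  s_220 = 13
  s_221 = 14;  s_222 = 12;  s_223 = 5;  s_224 = 2;  s_225 = 0;  s_226 = 3
  s_227 = 10;  s_228 = 16;  s_229 = 11;  s_230 = 7;  s_231 = 3;  s_232 = 4
  s_233 = 7;  s_234 = 11;  s_235 = 14;  s_236 = 6;  s_237 = 12;  s_238 = 2
  s_239 = 13;  s_240 = 14;  s_241 = 6;  s_242 = 11;  s_243 = 2;  s_244 = 5
  s_245 = 5;  s_246 = 15;  s_247 = 4;  s_248 = 11;  s_249 = 14;  s_250 = 11
  s_251 = 6;  s_252 = 13;  s_253 = 16;  s_254 = 1;  s_255 = 12;  s_256 = 0
  s_257 = 7;  s_258 = 1;  s_259 = 8;  s_260 = 13;  s_261 = 1;  s_262 = 1
  s_263 = 3;  s_264 = 0;  s_265 = 1;  s_266 = 4;  s_267 = 7;  s_268 = 10
  s_269 = 3;  s_270 = 0;  s_271 = 11;  s_272 = 11;  s_273 = 13;  s_274 = 13
  s_275 = 2;  s_276 = 6;  s_277 = 3;  s_278 = 16;  s_279 = 15;  s_280 = 3
  s_281 = 0;  s_282 = 7;  s_283 = 13;  s_284 = 8;  s_285 = 8;  s_286 = 7
  s_287 = 2;  s_288 = 11;  s_289 = 12;  s_290 = 10;  s_291 = 7;  s_292 = 6
  s_293 = 8;  s_294 = 10;  s_295 = 7;  s_296 = 12;  s_297 = 7;  s_298 = 3
  s_299 = 3;  s_300 = 6;  s_301 = 12;  s_302 = 15;  s_303 = 1;  s_304 = 0
  s_305 = 5;  s_306 = 14;  s_307 = 5;  s_308 = 15;  s_309 = 6;  s_310 = 11
  s_311 = 15;  s_312 = 12;  s_313 = 2;  s_314 = 11;  s_315 = 0;  s_316 = 13
  s_317 = 14;  s_318 = 4;  s_319 = 14;  s_320 = 6;  s_321 = 8;  s_322 = 3
  s_323 = 14;  s_324 = 2;  s_325 = 10;  s_326 = 9;  s_327 = 1;  s_328 = 16
  s_329 = 15;  s_330 = 7;  s_331 = 1;  s_332 = 2;  s_333 = 5;  s_334 = 11
  s_335 = 10;  s_336 = 0;  s_337 = 13;  s_338 = 10;  s_339 = 5;  s_340 = 12
  s_341 = 11;  s_342 = 8;  s_343 = 8;  s_344 = 10;  s_345 = 2;  s_346 = 16
  s_347 = 5;  s_348 = 3;  s_349 = 10;  s_350 = 11;  s_351 = 2;  s_352 = 12
  s_353 = 14;  s_354 = 11;  s_355 = 11;  s_356 = 0;  s_357 = 8;  s_358 = 6
  s_359 = 7;  s_360 = 15;  s_361 = 8;  s_362 = 12;  s_363 = 5;  s_364 = 2
  s_365 = 15;  s_366 = 6;  s_367 = 13;  s_368 = 2;  s_369 = 2;  s_370 = 14
  s_371 = 0;  s_372 = 5;  s_373 = 12;  s_374 = 8;  s_375 = 3;  s_376 = 9
  s_377 = 16;  s_378 = 6;  s_379 = 11;  s_380 = 16;  s_381 = 13;  s_382 = 0
  s_383 = 10;  s_384 = 15;  s_385 = 16;  s_386 = 10;  s_387 = 5;  s_388 = 16
  s_389 = 4;  s_390 = 9;  s_391 = 12;  s_392 = 0;  s_393 = 16;  s_394 = 14
  s_395 = 16;  s_396 = 15;  s_397 = 14;  s_398 = 11;  s_399 = 2
s_400 = 0·2 + 7·11 + 9·14 + 3·15 + 8·16 = 2
s_401 = 0·2 + 7·2 + 9·11 + 3·14 + 8·15 = 3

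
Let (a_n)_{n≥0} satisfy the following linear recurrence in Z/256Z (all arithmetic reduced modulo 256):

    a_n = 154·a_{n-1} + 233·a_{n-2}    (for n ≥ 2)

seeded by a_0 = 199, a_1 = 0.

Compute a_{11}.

190

a_2 = 154·0 + 233·199 = 31
a_3 = 154·31 + 233·0 = 166
a_4 = 154·166 + 233·31 = 19
a_5 = 154·19 + 233·166 = 132
a_6 = 154·132 + 233·19 = 179
a_7 = 154·179 + 233·132 = 210
a_8 = 154·210 + 233·179 = 63
a_9 = 154·63 + 233·210 = 8
a_10 = 154·8 + 233·63 = 39
a_11 = 154·39 + 233·8 = 190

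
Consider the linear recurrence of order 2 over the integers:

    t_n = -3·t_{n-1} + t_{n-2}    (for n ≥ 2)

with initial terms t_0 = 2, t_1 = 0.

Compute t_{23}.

-144343726554

t_2 = -3·0 + 1·2 = 2
t_3 = -3·2 + 1·0 = -6
t_4 = -3·-6 + 1·2 = 20
t_5 = -3·20 + 1·-6 = -66
t_6 = -3·-66 + 1·20 = 218
t_7 = -3·218 + 1·-66 = -720
t_8 = -3·-720 + 1·218 = 2378
t_9 = -3·2378 + 1·-720 = -7854
t_10 = -3·-7854 + 1·2378 = 25940
t_11 = -3·25940 + 1·-7854 = -85674
t_12 = -3·-85674 + 1·25940 = 282962
t_13 = -3·282962 + 1·-85674 = -934560
t_14 = -3·-934560 + 1·282962 = 3086642
t_15 = -3·3086642 + 1·-934560 = -10194486
t_16 = -3·-10194486 + 1·3086642 = 33670100
t_17 = -3·33670100 + 1·-10194486 = -111204786
t_18 = -3·-111204786 + 1·33670100 = 367284458
t_19 = -3·367284458 + 1·-111204786 = -1213058160
t_20 = -3·-1213058160 + 1·367284458 = 4006458938
t_21 = -3·4006458938 + 1·-1213058160 = -13232434974
t_22 = -3·-13232434974 + 1·4006458938 = 43703763860
t_23 = -3·43703763860 + 1·-13232434974 = -144343726554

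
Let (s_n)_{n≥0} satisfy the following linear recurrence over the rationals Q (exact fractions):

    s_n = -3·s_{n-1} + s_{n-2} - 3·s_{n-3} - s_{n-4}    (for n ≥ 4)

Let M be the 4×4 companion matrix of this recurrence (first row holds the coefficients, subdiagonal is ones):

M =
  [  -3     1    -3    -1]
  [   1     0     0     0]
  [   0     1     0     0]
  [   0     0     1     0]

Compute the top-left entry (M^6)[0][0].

(M^6)[0][0] is the top entry after applying M 6 times to the unit state (1, 0, 0, 0). Equivalently it is h_{9} for the auxiliary sequence (h_n) obeying the same recurrence with h_3 = 1 and h_i = 0 for 0 ≤ i < 3:
h_4 = -3·1 + 1·0 + -3·0 + -1·0 = -3
h_5 = -3·-3 + 1·1 + -3·0 + -1·0 = 10
h_6 = -3·10 + 1·-3 + -3·1 + -1·0 = -36
h_7 = -3·-36 + 1·10 + -3·-3 + -1·1 = 126
h_8 = -3·126 + 1·-36 + -3·10 + -1·-3 = -441
h_9 = -3·-441 + 1·126 + -3·-36 + -1·10 = 1547

1547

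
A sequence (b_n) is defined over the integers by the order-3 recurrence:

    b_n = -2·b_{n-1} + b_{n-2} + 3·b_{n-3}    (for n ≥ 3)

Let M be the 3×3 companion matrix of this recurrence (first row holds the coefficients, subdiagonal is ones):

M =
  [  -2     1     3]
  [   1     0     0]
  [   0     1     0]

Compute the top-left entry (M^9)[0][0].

(M^9)[0][0] is the top entry after applying M 9 times to the unit state (1, 0, 0). Equivalently it is h_{11} for the auxiliary sequence (h_n) obeying the same recurrence with h_2 = 1 and h_i = 0 for 0 ≤ i < 2:
h_3 = -2·1 + 1·0 + 3·0 = -2
h_4 = -2·-2 + 1·1 + 3·0 = 5
h_5 = -2·5 + 1·-2 + 3·1 = -9
h_6 = -2·-9 + 1·5 + 3·-2 = 17
h_7 = -2·17 + 1·-9 + 3·5 = -28
h_8 = -2·-28 + 1·17 + 3·-9 = 46
h_9 = -2·46 + 1·-28 + 3·17 = -69
h_10 = -2·-69 + 1·46 + 3·-28 = 100
h_11 = -2·100 + 1·-69 + 3·46 = -131

-131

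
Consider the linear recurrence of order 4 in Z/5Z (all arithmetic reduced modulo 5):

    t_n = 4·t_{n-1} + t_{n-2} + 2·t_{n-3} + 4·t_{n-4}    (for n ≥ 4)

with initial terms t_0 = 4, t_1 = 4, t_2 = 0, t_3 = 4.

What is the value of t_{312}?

0

t_4 = 4·4 + 1·0 + 2·4 + 4·4 = 0
t_5 = 4·0 + 1·4 + 2·0 + 4·4 = 0
t_6 = 4·0 + 1·0 + 2·4 + 4·0 = 3
t_7 = 4·3 + 1·0 + 2·0 + 4·4 = 3
t_8 = 4·3 + 1·3 + 2·0 + 4·0 = 0
t_9 = 4·0 + 1·3 + 2·3 + 4·0 = 4
t_10 = 4·4 + 1·0 + 2·3 + 4·3 = 4
t_11 = 4·4 + 1·4 + 2·0 + 4·3 = 2
t_12 = 4·2 + 1·4 + 2·4 + 4·0 = 0
t_13 = 4·0 + 1·2 + 2·4 + 4·4 = 1
t_14 = 4·1 + 1·0 + 2·2 + 4·4 = 4
t_15 = 4·4 + 1·1 + 2·0 + 4·2 = 0
t_16 = 4·0 + 1·4 + 2·1 + 4·0 = 1
t_17 = 4·1 + 1·0 + 2·4 + 4·1 = 1
t_18 = 4·1 + 1·1 + 2·0 + 4·4 = 1
t_19 = 4·1 + 1·1 + 2·1 + 4·0 = 2
t_20 = 4·2 + 1·1 + 2·1 + 4·1 = 0
t_21 = 4·0 + 1·2 + 2·1 + 4·1 = 3
t_22 = 4·3 + 1·0 + 2·2 + 4·1 = 0
t_23 = 4·0 + 1·3 + 2·0 + 4·2 = 1
t_24 = 4·1 + 1·0 + 2·3 + 4·0 = 0
t_25 = 4·0 + 1·1 + 2·0 + 4·3 = 3
t_26 = 4·3 + 1·0 + 2·1 + 4·0 = 4
t_27 = 4·4 + 1·3 + 2·0 + 4·1 = 3
t_28 = 4·3 + 1·4 + 2·3 + 4·0 = 2
t_29 = 4·2 + 1·3 + 2·4 + 4·3 = 1
t_30 = 4·1 + 1·2 + 2·3 + 4·4 = 3
t_31 = 4·3 + 1·1 + 2·2 + 4·3 = 4
t_32 = 4·4 + 1·3 + 2·1 + 4·2 = 4
t_33 = 4·4 + 1·4 + 2·3 + 4·1 = 0
t_34 = 4·0 + 1·4 + 2·4 + 4·3 = 4
(t_31, t_32, t_33, t_34) = (4, 4, 0, 4) = (t_0, t_1, t_2, t_3), so the sequence has period 31.
312 ≡ 2 (mod 31), hence t_312 = t_2 = 0.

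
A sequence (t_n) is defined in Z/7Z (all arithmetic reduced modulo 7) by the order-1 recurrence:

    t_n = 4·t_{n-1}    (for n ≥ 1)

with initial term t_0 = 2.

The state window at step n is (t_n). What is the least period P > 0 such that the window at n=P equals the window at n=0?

n=0: window = (2)
n=1: window = (1)
n=2: window = (4)
n=3: window = (2)
window at n=3 equals window at n=0 → period = 3

3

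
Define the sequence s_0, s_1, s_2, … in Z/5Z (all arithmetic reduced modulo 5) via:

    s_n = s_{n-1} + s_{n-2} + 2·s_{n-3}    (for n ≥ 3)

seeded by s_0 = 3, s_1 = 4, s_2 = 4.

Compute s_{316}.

s_3 = 1·4 + 1·4 + 2·3 = 4
s_4 = 1·4 + 1·4 + 2·4 = 1
s_5 = 1·1 + 1·4 + 2·4 = 3
s_6 = 1·3 + 1·1 + 2·4 = 2
s_7 = 1·2 + 1·3 + 2·1 = 2
s_8 = 1·2 + 1·2 + 2·3 = 0
s_9 = 1·0 + 1·2 + 2·2 = 1
s_10 = 1·1 + 1·0 + 2·2 = 0
s_11 = 1·0 + 1·1 + 2·0 = 1
s_12 = 1·1 + 1·0 + 2·1 = 3
s_13 = 1·3 + 1·1 + 2·0 = 4
s_14 = 1·4 + 1·3 + 2·1 = 4
(s_12, s_13, s_14) = (3, 4, 4) = (s_0, s_1, s_2), so the sequence has period 12.
316 ≡ 4 (mod 12), hence s_316 = s_4 = 1.

1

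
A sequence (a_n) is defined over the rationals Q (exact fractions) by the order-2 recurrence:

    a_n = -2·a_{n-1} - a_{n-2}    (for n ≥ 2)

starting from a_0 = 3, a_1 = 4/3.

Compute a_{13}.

160/3

a_2 = -2·4/3 + -1·3 = -17/3
a_3 = -2·-17/3 + -1·4/3 = 10
a_4 = -2·10 + -1·-17/3 = -43/3
a_5 = -2·-43/3 + -1·10 = 56/3
a_6 = -2·56/3 + -1·-43/3 = -23
a_7 = -2·-23 + -1·56/3 = 82/3
a_8 = -2·82/3 + -1·-23 = -95/3
a_9 = -2·-95/3 + -1·82/3 = 36
a_10 = -2·36 + -1·-95/3 = -121/3
a_11 = -2·-121/3 + -1·36 = 134/3
a_12 = -2·134/3 + -1·-121/3 = -49
a_13 = -2·-49 + -1·134/3 = 160/3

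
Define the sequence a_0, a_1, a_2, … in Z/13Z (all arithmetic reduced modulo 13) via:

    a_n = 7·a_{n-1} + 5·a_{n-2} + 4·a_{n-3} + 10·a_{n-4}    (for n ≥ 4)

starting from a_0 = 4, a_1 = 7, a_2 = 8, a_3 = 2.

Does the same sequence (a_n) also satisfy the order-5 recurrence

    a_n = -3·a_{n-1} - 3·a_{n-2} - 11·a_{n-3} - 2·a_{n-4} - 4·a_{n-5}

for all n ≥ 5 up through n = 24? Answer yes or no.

yes

Terms a_0..a_24: 4, 7, 8, 2, 5, 4, 11, 7, 1, 9, 11, 1, 4, 11, 3, 11, 7, 5, 1, 1, 11, 6, 7, 3, 8
n=5: candidate gives 4, actual a_5 = 4 ✓
n=6: candidate gives 11, actual a_6 = 11 ✓
n=7: candidate gives 7, actual a_7 = 7 ✓
n=8: candidate gives 1, actual a_8 = 1 ✓
n=9: candidate gives 9, actual a_9 = 9 ✓
n=10: candidate gives 11, actual a_10 = 11 ✓
n=11: candidate gives 1, actual a_11 = 1 ✓
n=12: candidate gives 4, actual a_12 = 4 ✓
n=13: candidate gives 11, actual a_13 = 11 ✓
n=14: candidate gives 3, actual a_14 = 3 ✓
n=15: candidate gives 11, actual a_15 = 11 ✓
n=16: candidate gives 7, actual a_16 = 7 ✓
n=17: candidate gives 5, actual a_17 = 5 ✓
n=18: candidate gives 1, actual a_18 = 1 ✓
n=19: candidate gives 1, actual a_19 = 1 ✓
n=20: candidate gives 11, actual a_20 = 11 ✓
n=21: candidate gives 6, actual a_21 = 6 ✓
n=22: candidate gives 7, actual a_22 = 7 ✓
n=23: candidate gives 3, actual a_23 = 3 ✓
n=24: candidate gives 8, actual a_24 = 8 ✓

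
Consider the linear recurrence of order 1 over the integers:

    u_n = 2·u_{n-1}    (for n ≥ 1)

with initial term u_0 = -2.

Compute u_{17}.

u_1 = 2·-2 = -4
u_2 = 2·-4 = -8
u_3 = 2·-8 = -16
u_4 = 2·-16 = -32
u_5 = 2·-32 = -64
u_6 = 2·-64 = -128
u_7 = 2·-128 = -256
u_8 = 2·-256 = -512
u_9 = 2·-512 = -1024
u_10 = 2·-1024 = -2048
u_11 = 2·-2048 = -4096
u_12 = 2·-4096 = -8192
u_13 = 2·-8192 = -16384
u_14 = 2·-16384 = -32768
u_15 = 2·-32768 = -65536
u_16 = 2·-65536 = -131072
u_17 = 2·-131072 = -262144

-262144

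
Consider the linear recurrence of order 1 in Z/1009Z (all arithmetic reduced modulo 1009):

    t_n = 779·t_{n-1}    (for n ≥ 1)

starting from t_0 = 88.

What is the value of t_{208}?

t_1 = 779·88 = 949
t_2 = 779·949 = 683
t_3 = 779·683 = 314
t_4 = 779·314 = 428
t_5 = 779·428 = 442
t_6 = 779·442 = 249
t_7 = 779·249 = 243
t_8 = 779·243 = 614
t_9 = 779·614 = 40
t_10 = 779·40 = 890
t_11 = 779·890 = 127
t_12 = 779·127 = 51
t_13 = 779·51 = 378
t_14 = 779·378 = 843
t_15 = 779·843 = 847
t_16 = 779·847 = 936
t_17 = 779·936 = 646
t_18 = 779·646 = 752
t_19 = 779·752 = 588
t_20 = 779·588 = 975
t_21 = 779·975 = 757
t_22 = 779·757 = 447
t_23 = 779·447 = 108
t_24 = 779·108 = 385
t_25 = 779·385 = 242
t_26 = 779·242 = 844
t_27 = 779·844 = 617
t_28 = 779·617 = 359
t_29 = 779·359 = 168
t_30 = 779·168 = 711
t_31 = 779·711 = 937
t_32 = 779·937 = 416
t_33 = 779·416 = 175
t_34 = 779·175 = 110
t_35 = 779·110 = 934
t_36 = 779·934 = 97
t_37 = 779·97 = 897
t_38 = 779·897 = 535
t_39 = 779·535 = 48
t_40 = 779·48 = 59
t_41 = 779·59 = 556
t_42 = 779·556 = 263
t_43 = 779·263 = 50
t_44 = 779·50 = 608
t_45 = 779·608 = 411
t_46 = 779·411 = 316
t_47 = 779·316 = 977
t_48 = 779·977 = 297
t_49 = 779·297 = 302
t_50 = 779·302 = 161
t_51 = 779·161 = 303
t_52 = 779·303 = 940
t_53 = 779·940 = 735
t_54 = 779·735 = 462
t_55 = 779·462 = 694
t_56 = 779·694 = 811
t_57 = 779·811 = 135
t_58 = 779·135 = 229
t_59 = 779·229 = 807
t_60 = 779·807 = 46
t_61 = 779·46 = 519
t_62 = 779·519 = 701
t_63 = 779·701 = 210
t_64 = 779·210 = 132
t_65 = 779·132 = 919
t_66 = 779·919 = 520
t_67 = 779·520 = 471
t_68 = 779·471 = 642
t_69 = 779·642 = 663
t_70 = 779·663 = 878
t_71 = 779·878 = 869
t_72 = 779·869 = 921
t_73 = 779·921 = 60
t_74 = 779·60 = 326
t_75 = 779·326 = 695
t_76 = 779·695 = 581
t_77 = 779·581 = 567
t_78 = 779·567 = 760
t_79 = 779·760 = 766
t_80 = 779·766 = 395
t_81 = 779·395 = 969
t_82 = 779·969 = 119
t_83 = 779·119 = 882
t_84 = 779·882 = 958
t_85 = 779·958 = 631
t_86 = 779·631 = 166
t_87 = 779·166 = 162
t_88 = 779·162 = 73
t_89 = 779·73 = 363
t_90 = 779·363 = 257
t_91 = 779·257 = 421
t_92 = 779·421 = 34
t_93 = 779·34 = 252
t_94 = 779·252 = 562
t_95 = 779·562 = 901
t_96 = 779·901 = 624
t_97 = 779·624 = 767
t_98 = 779·767 = 165
t_99 = 779·165 = 392
t_100 = 779·392 = 650
t_101 = 779·650 = 841
t_102 = 779·841 = 298
t_103 = 779·298 = 72
t_104 = 779·72 = 593
t_105 = 779·593 = 834
t_106 = 779·834 = 899
t_107 = 779·899 = 75
t_108 = 779·75 = 912
t_109 = 779·912 = 112
t_110 = 779·112 = 474
t_111 = 779·474 = 961
t_112 = 779·961 = 950
t_113 = 779·950 = 453
t_114 = 779·453 = 746
t_115 = 779·746 = 959
t_116 = 779·959 = 401
t_117 = 779·401 = 598
t_118 = 779·598 = 693
t_119 = 779·693 = 32
t_120 = 779·32 = 712
t_121 = 779·712 = 707
t_122 = 779·707 = 848
t_123 = 779·848 = 706
t_124 = 779·706 = 69
t_125 = 779·69 = 274
t_126 = 779·274 = 547
t_127 = 779·547 = 315
t_128 = 779·315 = 198
t_129 = 779·198 = 874
t_130 = 779·874 = 780
t_131 = 779·780 = 202
t_132 = 779·202 = 963
t_133 = 779·963 = 490
t_134 = 779·490 = 308
t_135 = 779·308 = 799
t_136 = 779·799 = 877
t_137 = 779·877 = 90
t_138 = 779·90 = 489
t_139 = 779·489 = 538
t_140 = 779·538 = 367
t_141 = 779·367 = 346
t_142 = 779·346 = 131
t_143 = 779·131 = 140
t_144 = 779·140 = 88
t_145 = 779·88 = 949
t_146 = 779·949 = 683
t_147 = 779·683 = 314
t_148 = 779·314 = 428
t_149 = 779·428 = 442
t_150 = 779·442 = 249
t_151 = 779·249 = 243
t_152 = 779·243 = 614
t_153 = 779·614 = 40
t_154 = 779·40 = 890
t_155 = 779·890 = 127
t_156 = 779·127 = 51
t_157 = 779·51 = 378
t_158 = 779·378 = 843
t_159 = 779·843 = 847
t_160 = 779·847 = 936
t_161 = 779·936 = 646
t_162 = 779·646 = 752
t_163 = 779·752 = 588
t_164 = 779·588 = 975
t_165 = 779·975 = 757
t_166 = 779·757 = 447
t_167 = 779·447 = 108
t_168 = 779·108 = 385
t_169 = 779·385 = 242
t_170 = 779·242 = 844
t_171 = 779·844 = 617
t_172 = 779·617 = 359
t_173 = 779·359 = 168
t_174 = 779·168 = 711
t_175 = 779·711 = 937
t_176 = 779·937 = 416
t_177 = 779·416 = 175
t_178 = 779·175 = 110
t_179 = 779·110 = 934
t_180 = 779·934 = 97
t_181 = 779·97 = 897
t_182 = 779·897 = 535
t_183 = 779·535 = 48
t_184 = 779·48 = 59
t_185 = 779·59 = 556
t_186 = 779·556 = 263
t_187 = 779·263 = 50
t_188 = 779·50 = 608
t_189 = 779·608 = 411
t_190 = 779·411 = 316
t_191 = 779·316 = 977
t_192 = 779·977 = 297
t_193 = 779·297 = 302
t_194 = 779·302 = 161
t_195 = 779·161 = 303
t_196 = 779·303 = 940
t_197 = 779·940 = 735
t_198 = 779·735 = 462
t_199 = 779·462 = 694
t_200 = 779·694 = 811
t_201 = 779·811 = 135
t_202 = 779·135 = 229
t_203 = 779·229 = 807
t_204 = 779·807 = 46
t_205 = 779·46 = 519
t_206 = 779·519 = 701
t_207 = 779·701 = 210
t_208 = 779·210 = 132

132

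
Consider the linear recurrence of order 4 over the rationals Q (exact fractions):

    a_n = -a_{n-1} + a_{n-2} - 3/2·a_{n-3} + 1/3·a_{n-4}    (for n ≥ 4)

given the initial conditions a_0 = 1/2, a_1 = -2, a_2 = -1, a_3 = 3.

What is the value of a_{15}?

a_4 = -1·3 + 1·-1 + -3/2·-2 + 1/3·1/2 = -5/6
a_5 = -1·-5/6 + 1·3 + -3/2·-1 + 1/3·-2 = 14/3
a_6 = -1·14/3 + 1·-5/6 + -3/2·3 + 1/3·-1 = -31/3
a_7 = -1·-31/3 + 1·14/3 + -3/2·-5/6 + 1/3·3 = 69/4
a_8 = -1·69/4 + 1·-31/3 + -3/2·14/3 + 1/3·-5/6 = -1255/36
a_9 = -1·-1255/36 + 1·69/4 + -3/2·-31/3 + 1/3·14/3 = 415/6
a_10 = -1·415/6 + 1·-1255/36 + -3/2·69/4 + 1/3·-31/3 = -9601/72
a_11 = -1·-9601/72 + 1·415/6 + -3/2·-1255/36 + 1/3·69/4 = 2345/9
a_12 = -1·2345/9 + 1·-9601/72 + -3/2·415/6 + 1/3·-1255/36 = -110003/216
a_13 = -1·-110003/216 + 1·2345/9 + -3/2·-9601/72 + 1/3·415/6 = 428935/432
a_14 = -1·428935/432 + 1·-110003/216 + -3/2·2345/9 + 1/3·-9601/72 = -836983/432
a_15 = -1·-836983/432 + 1·428935/432 + -3/2·-110003/216 + 1/3·2345/9 = 1633447/432

1633447/432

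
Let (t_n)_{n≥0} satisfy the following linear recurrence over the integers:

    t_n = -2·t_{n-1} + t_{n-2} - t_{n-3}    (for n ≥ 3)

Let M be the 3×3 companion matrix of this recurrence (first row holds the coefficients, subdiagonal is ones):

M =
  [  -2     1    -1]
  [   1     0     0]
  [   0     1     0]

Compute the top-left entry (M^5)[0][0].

(M^5)[0][0] is the top entry after applying M 5 times to the unit state (1, 0, 0). Equivalently it is h_{7} for the auxiliary sequence (h_n) obeying the same recurrence with h_2 = 1 and h_i = 0 for 0 ≤ i < 2:
h_3 = -2·1 + 1·0 + -1·0 = -2
h_4 = -2·-2 + 1·1 + -1·0 = 5
h_5 = -2·5 + 1·-2 + -1·1 = -13
h_6 = -2·-13 + 1·5 + -1·-2 = 33
h_7 = -2·33 + 1·-13 + -1·5 = -84

-84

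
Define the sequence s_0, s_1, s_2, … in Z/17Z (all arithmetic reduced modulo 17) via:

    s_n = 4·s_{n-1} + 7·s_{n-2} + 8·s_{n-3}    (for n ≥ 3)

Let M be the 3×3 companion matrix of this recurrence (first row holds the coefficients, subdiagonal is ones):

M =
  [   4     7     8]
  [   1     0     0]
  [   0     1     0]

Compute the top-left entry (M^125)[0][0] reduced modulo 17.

16

(M^125)[0][0] is the top entry after applying M 125 times to the unit state (1, 0, 0). Equivalently it is h_{127} for the auxiliary sequence (h_n) obeying the same recurrence with h_2 = 1 and h_i = 0 for 0 ≤ i < 2:
h_3 = 4·1 + 7·0 + 8·0 = 4
h_4 = 4·4 + 7·1 + 8·0 = 6
h_5 = 4·6 + 7·4 + 8·1 = 9
h_6 = 4·9 + 7·6 + 8·4 = 8
h_7 = 4·8 + 7·9 + 8·6 = 7
h_8 = 4·7 + 7·8 + 8·9 = 3
h_9 = 4·3 + 7·7 + 8·8 = 6
h_10 = 4·6 + 7·3 + 8·7 = 16
h_11 = 4·16 + 7·6 + 8·3 = 11
h_12 = 4·11 + 7·16 + 8·6 = 0
h_13 = 4·0 + 7·11 + 8·16 = 1
h_14 = 4·1 + 7·0 + 8·11 = 7
h_15 = 4·7 + 7·1 + 8·0 = 1
h_16 = 4·1 + 7·7 + 8·1 = 10
h_17 = 4·10 + 7·1 + 8·7 = 1
h_18 = 4·1 + 7·10 + 8·1 = 14
h_19 = 4·14 + 7·1 + 8·10 = 7
h_20 = 4·7 + 7·14 + 8·1 = 15
h_21 = 4·15 + 7·7 + 8·14 = 0
h_22 = 4·0 + 7·15 + 8·7 = 8
h_23 = 4·8 + 7·0 + 8·15 = 16
h_24 = 4·16 + 7·8 + 8·0 = 1
h_25 = 4·1 + 7·16 + 8·8 = 10
h_26 = 4·10 + 7·1 + 8·16 = 5
h_27 = 4·5 + 7·10 + 8·1 = 13
h_28 = 4·13 + 7·5 + 8·10 = 14
h_29 = 4·14 + 7·13 + 8·5 = 0
h_30 = 4·0 + 7·14 + 8·13 = 15
h_31 = 4·15 + 7·0 + 8·14 = 2
h_32 = 4·2 + 7·15 + 8·0 = 11
h_33 = 4·11 + 7·2 + 8·15 = 8
h_34 = 4·8 + 7·11 + 8·2 = 6
h_35 = 4·6 + 7·8 + 8·11 = 15
h_36 = 4·15 + 7·6 + 8·8 = 13
h_37 = 4·13 + 7·15 + 8·6 = 1
h_38 = 4·1 + 7·13 + 8·15 = 11
h_39 = 4·11 + 7·1 + 8·13 = 2
h_40 = 4·2 + 7·11 + 8·1 = 8
h_41 = 4·8 + 7·2 + 8·11 = 15
h_42 = 4·15 + 7·8 + 8·2 = 13
h_43 = 4·13 + 7·15 + 8·8 = 0
h_44 = 4·0 + 7·13 + 8·15 = 7
h_45 = 4·7 + 7·0 + 8·13 = 13
h_46 = 4·13 + 7·7 + 8·0 = 16
h_47 = 4·16 + 7·13 + 8·7 = 7
h_48 = 4·7 + 7·16 + 8·13 = 6
h_49 = 4·6 + 7·7 + 8·16 = 14
h_50 = 4·14 + 7·6 + 8·7 = 1
h_51 = 4·1 + 7·14 + 8·6 = 14
h_52 = 4·14 + 7·1 + 8·14 = 5
h_53 = 4·5 + 7·14 + 8·1 = 7
h_54 = 4·7 + 7·5 + 8·14 = 5
h_55 = 4·5 + 7·7 + 8·5 = 7
h_56 = 4·7 + 7·5 + 8·7 = 0
h_57 = 4·0 + 7·7 + 8·5 = 4
h_58 = 4·4 + 7·0 + 8·7 = 4
h_59 = 4·4 + 7·4 + 8·0 = 10
h_60 = 4·10 + 7·4 + 8·4 = 15
h_61 = 4·15 + 7·10 + 8·4 = 9
h_62 = 4·9 + 7·15 + 8·10 = 0
h_63 = 4·0 + 7·9 + 8·15 = 13
h_64 = 4·13 + 7·0 + 8·9 = 5
h_65 = 4·5 + 7·13 + 8·0 = 9
h_66 = 4·9 + 7·5 + 8·13 = 5
h_67 = 4·5 + 7·9 + 8·5 = 4
h_68 = 4·4 + 7·5 + 8·9 = 4
h_69 = 4·4 + 7·4 + 8·5 = 16
h_70 = 4·16 + 7·4 + 8·4 = 5
h_71 = 4·5 + 7·16 + 8·4 = 11
h_72 = 4·11 + 7·5 + 8·16 = 3
h_73 = 4·3 + 7·11 + 8·5 = 10
h_74 = 4·10 + 7·3 + 8·11 = 13
h_75 = 4·13 + 7·10 + 8·3 = 10
h_76 = 4·10 + 7·13 + 8·10 = 7
h_77 = 4·7 + 7·10 + 8·13 = 15
h_78 = 4·15 + 7·7 + 8·10 = 2
h_79 = 4·2 + 7·15 + 8·7 = 16
h_80 = 4·16 + 7·2 + 8·15 = 11
h_81 = 4·11 + 7·16 + 8·2 = 2
h_82 = 4·2 + 7·11 + 8·16 = 9
h_83 = 4·9 + 7·2 + 8·11 = 2
h_84 = 4·2 + 7·9 + 8·2 = 2
h_85 = 4·2 + 7·2 + 8·9 = 9
h_86 = 4·9 + 7·2 + 8·2 = 15
h_87 = 4·15 + 7·9 + 8·2 = 3
h_88 = 4·3 + 7·15 + 8·9 = 2
h_89 = 4·2 + 7·3 + 8·15 = 13
h_90 = 4·13 + 7·2 + 8·3 = 5
h_91 = 4·5 + 7·13 + 8·2 = 8
h_92 = 4·8 + 7·5 + 8·13 = 1
h_93 = 4·1 + 7·8 + 8·5 = 15
h_94 = 4·15 + 7·1 + 8·8 = 12
h_95 = 4·12 + 7·15 + 8·1 = 8
h_96 = 4·8 + 7·12 + 8·15 = 15
h_97 = 4·15 + 7·8 + 8·12 = 8
h_98 = 4·8 + 7·15 + 8·8 = 14
h_99 = 4·14 + 7·8 + 8·15 = 11
h_100 = 4·11 + 7·14 + 8·8 = 2
h_101 = 4·2 + 7·11 + 8·14 = 10
h_102 = 4·10 + 7·2 + 8·11 = 6
h_103 = 4·6 + 7·10 + 8·2 = 8
h_104 = 4·8 + 7·6 + 8·10 = 1
h_105 = 4·1 + 7·8 + 8·6 = 6
h_106 = 4·6 + 7·1 + 8·8 = 10
h_107 = 4·10 + 7·6 + 8·1 = 5
h_108 = 4·5 + 7·10 + 8·6 = 2
h_109 = 4·2 + 7·5 + 8·10 = 4
h_110 = 4·4 + 7·2 + 8·5 = 2
h_111 = 4·2 + 7·4 + 8·2 = 1
h_112 = 4·1 + 7·2 + 8·4 = 16
h_113 = 4·16 + 7·1 + 8·2 = 2
h_114 = 4·2 + 7·16 + 8·1 = 9
h_115 = 4·9 + 7·2 + 8·16 = 8
h_116 = 4·8 + 7·9 + 8·2 = 9
h_117 = 4·9 + 7·8 + 8·9 = 11
h_118 = 4·11 + 7·9 + 8·8 = 1
h_119 = 4·1 + 7·11 + 8·9 = 0
h_120 = 4·0 + 7·1 + 8·11 = 10
h_121 = 4·10 + 7·0 + 8·1 = 14
h_122 = 4·14 + 7·10 + 8·0 = 7
h_123 = 4·7 + 7·14 + 8·10 = 2
h_124 = 4·2 + 7·7 + 8·14 = 16
h_125 = 4·16 + 7·2 + 8·7 = 15
h_126 = 4·15 + 7·16 + 8·2 = 1
h_127 = 4·1 + 7·15 + 8·16 = 16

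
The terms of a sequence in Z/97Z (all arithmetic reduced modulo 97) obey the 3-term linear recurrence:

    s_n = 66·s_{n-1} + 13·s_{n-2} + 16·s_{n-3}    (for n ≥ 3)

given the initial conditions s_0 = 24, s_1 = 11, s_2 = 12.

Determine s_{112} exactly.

s_3 = 66·12 + 13·11 + 16·24 = 58
s_4 = 66·58 + 13·12 + 16·11 = 86
s_5 = 66·86 + 13·58 + 16·12 = 26
s_6 = 66·26 + 13·86 + 16·58 = 76
s_7 = 66·76 + 13·26 + 16·86 = 37
s_8 = 66·37 + 13·76 + 16·26 = 63
s_9 = 66·63 + 13·37 + 16·76 = 35
s_10 = 66·35 + 13·63 + 16·37 = 35
s_11 = 66·35 + 13·35 + 16·63 = 87
s_12 = 66·87 + 13·35 + 16·35 = 64
s_13 = 66·64 + 13·87 + 16·35 = 95
s_14 = 66·95 + 13·64 + 16·87 = 55
s_15 = 66·55 + 13·95 + 16·64 = 69
s_16 = 66·69 + 13·55 + 16·95 = 96
s_17 = 66·96 + 13·69 + 16·55 = 62
s_18 = 66·62 + 13·96 + 16·69 = 42
s_19 = 66·42 + 13·62 + 16·96 = 70
s_20 = 66·70 + 13·42 + 16·62 = 47
s_21 = 66·47 + 13·70 + 16·42 = 28
s_22 = 66·28 + 13·47 + 16·70 = 87
s_23 = 66·87 + 13·28 + 16·47 = 68
s_24 = 66·68 + 13·87 + 16·28 = 53
s_25 = 66·53 + 13·68 + 16·87 = 51
s_26 = 66·51 + 13·53 + 16·68 = 2
s_27 = 66·2 + 13·51 + 16·53 = 91
s_28 = 66·91 + 13·2 + 16·51 = 58
s_29 = 66·58 + 13·91 + 16·2 = 96
s_30 = 66·96 + 13·58 + 16·91 = 10
s_31 = 66·10 + 13·96 + 16·58 = 23
s_32 = 66·23 + 13·10 + 16·96 = 80
s_33 = 66·80 + 13·23 + 16·10 = 16
s_34 = 66·16 + 13·80 + 16·23 = 39
s_35 = 66·39 + 13·16 + 16·80 = 85
s_36 = 66·85 + 13·39 + 16·16 = 68
s_37 = 66·68 + 13·85 + 16·39 = 9
s_38 = 66·9 + 13·68 + 16·85 = 25
s_39 = 66·25 + 13·9 + 16·68 = 42
s_40 = 66·42 + 13·25 + 16·9 = 40
s_41 = 66·40 + 13·42 + 16·25 = 94
s_42 = 66·94 + 13·40 + 16·42 = 24
s_43 = 66·24 + 13·94 + 16·40 = 51
s_44 = 66·51 + 13·24 + 16·94 = 41
s_45 = 66·41 + 13·51 + 16·24 = 67
s_46 = 66·67 + 13·41 + 16·51 = 48
s_47 = 66·48 + 13·67 + 16·41 = 39
s_48 = 66·39 + 13·48 + 16·67 = 2
s_49 = 66·2 + 13·39 + 16·48 = 49
s_50 = 66·49 + 13·2 + 16·39 = 4
s_51 = 66·4 + 13·49 + 16·2 = 60
s_52 = 66·60 + 13·4 + 16·49 = 43
s_53 = 66·43 + 13·60 + 16·4 = 93
s_54 = 66·93 + 13·43 + 16·60 = 91
s_55 = 66·91 + 13·93 + 16·43 = 46
s_56 = 66·46 + 13·91 + 16·93 = 81
s_57 = 66·81 + 13·46 + 16·91 = 28
s_58 = 66·28 + 13·81 + 16·46 = 48
s_59 = 66·48 + 13·28 + 16·81 = 75
s_60 = 66·75 + 13·48 + 16·28 = 8
s_61 = 66·8 + 13·75 + 16·48 = 40
s_62 = 66·40 + 13·8 + 16·75 = 64
s_63 = 66·64 + 13·40 + 16·8 = 22
s_64 = 66·22 + 13·64 + 16·40 = 14
s_65 = 66·14 + 13·22 + 16·64 = 3
s_66 = 66·3 + 13·14 + 16·22 = 53
s_67 = 66·53 + 13·3 + 16·14 = 75
s_68 = 66·75 + 13·53 + 16·3 = 61
s_69 = 66·61 + 13·75 + 16·53 = 29
s_70 = 66·29 + 13·61 + 16·75 = 27
s_71 = 66·27 + 13·29 + 16·61 = 31
s_72 = 66·31 + 13·27 + 16·29 = 48
s_73 = 66·48 + 13·31 + 16·27 = 26
s_74 = 66·26 + 13·48 + 16·31 = 23
s_75 = 66·23 + 13·26 + 16·48 = 5
s_76 = 66·5 + 13·23 + 16·26 = 75
s_77 = 66·75 + 13·5 + 16·23 = 48
s_78 = 66·48 + 13·75 + 16·5 = 52
s_79 = 66·52 + 13·48 + 16·75 = 18
s_80 = 66·18 + 13·52 + 16·48 = 13
s_81 = 66·13 + 13·18 + 16·52 = 81
s_82 = 66·81 + 13·13 + 16·18 = 80
s_83 = 66·80 + 13·81 + 16·13 = 42
s_84 = 66·42 + 13·80 + 16·81 = 64
s_85 = 66·64 + 13·42 + 16·80 = 36
s_86 = 66·36 + 13·64 + 16·42 = 0
s_87 = 66·0 + 13·36 + 16·64 = 37
s_88 = 66·37 + 13·0 + 16·36 = 11
s_89 = 66·11 + 13·37 + 16·0 = 43
s_90 = 66·43 + 13·11 + 16·37 = 81
s_91 = 66·81 + 13·43 + 16·11 = 67
s_92 = 66·67 + 13·81 + 16·43 = 52
s_93 = 66·52 + 13·67 + 16·81 = 70
s_94 = 66·70 + 13·52 + 16·67 = 63
s_95 = 66·63 + 13·70 + 16·52 = 80
s_96 = 66·80 + 13·63 + 16·70 = 41
s_97 = 66·41 + 13·80 + 16·63 = 1
s_98 = 66·1 + 13·41 + 16·80 = 36
s_99 = 66·36 + 13·1 + 16·41 = 38
s_100 = 66·38 + 13·36 + 16·1 = 82
s_101 = 66·82 + 13·38 + 16·36 = 80
s_102 = 66·80 + 13·82 + 16·38 = 67
s_103 = 66·67 + 13·80 + 16·82 = 81
s_104 = 66·81 + 13·67 + 16·80 = 28
s_105 = 66·28 + 13·81 + 16·67 = 93
s_106 = 66·93 + 13·28 + 16·81 = 38
s_107 = 66·38 + 13·93 + 16·28 = 91
s_108 = 66·91 + 13·38 + 16·93 = 34
s_109 = 66·34 + 13·91 + 16·38 = 58
s_110 = 66·58 + 13·34 + 16·91 = 3
s_111 = 66·3 + 13·58 + 16·34 = 41
s_112 = 66·41 + 13·3 + 16·58 = 84

84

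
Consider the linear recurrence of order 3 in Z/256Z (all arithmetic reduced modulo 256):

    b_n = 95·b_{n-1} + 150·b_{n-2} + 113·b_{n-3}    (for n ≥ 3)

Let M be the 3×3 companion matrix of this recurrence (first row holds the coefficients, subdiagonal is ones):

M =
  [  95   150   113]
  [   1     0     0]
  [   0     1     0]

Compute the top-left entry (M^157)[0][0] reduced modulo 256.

188

(M^157)[0][0] is the top entry after applying M 157 times to the unit state (1, 0, 0). Equivalently it is h_{159} for the auxiliary sequence (h_n) obeying the same recurrence with h_2 = 1 and h_i = 0 for 0 ≤ i < 2:
h_3 = 95·1 + 150·0 + 113·0 = 95
h_4 = 95·95 + 150·1 + 113·0 = 215
h_5 = 95·215 + 150·95 + 113·1 = 228
h_6 = 95·228 + 150·215 + 113·95 = 133
h_7 = 95·133 + 150·228 + 113·215 = 218
h_8 = 95·218 + 150·133 + 113·228 = 120
Continuing the recurrence:
  h_9 = 249;  h_10 = 241;  h_11 = 77;  h_12 = 178;  h_13 = 141;  h_14 = 156
  h_15 = 20;  h_16 = 17;  h_17 = 227;  h_18 = 7;  h_19 = 28;  h_20 = 177
  h_21 = 46;  h_22 = 36;  h_23 = 113;  h_24 = 85;  h_25 = 165;  h_26 = 234
  h_27 = 9;  h_28 = 72;  h_29 = 72;  h_30 = 225;  h_31 = 119;  h_32 = 199
  h_33 = 228;  h_34 = 189;  h_35 = 146;  h_36 = 144;  h_37 = 105;  h_38 = 201
  h_39 = 173;  h_40 = 82;  h_41 = 133;  h_42 = 196;  h_43 = 220;  h_44 = 49
  h_45 = 155;  h_46 = 87;  h_47 = 188;  h_48 = 41;  h_49 = 198;  h_50 = 124
  h_51 = 33;  h_52 = 77;  h_53 = 165;  h_54 = 234;  h_55 = 129;  h_56 = 208
  h_57 = 16;  h_58 = 193;  h_59 = 207;  h_60 = 247;  h_61 = 36;  h_62 = 117
  h_63 = 138;  h_64 = 168;  h_65 = 217;  h_66 = 225;  h_67 = 205;  h_68 = 178
  h_69 = 125;  h_70 = 44;  h_71 = 36;  h_72 = 81;  h_73 = 147;  h_74 = 231
  h_75 = 156;  h_76 = 33;  h_77 = 158;  h_78 = 212;  h_79 = 209;  h_80 = 133
  h_81 = 101;  h_82 = 170;  h_83 = 249;  h_84 = 152;  h_85 = 88;  h_86 = 161
  h_87 = 103;  h_88 = 103;  h_89 = 164;  h_90 = 173;  h_91 = 194;  h_92 = 192
  h_93 = 73;  h_94 = 57;  h_95 = 173;  h_96 = 210;  h_97 = 117;  h_98 = 212
  h_99 = 236;  h_100 = 113;  h_101 = 203;  h_102 = 183;  h_103 = 188;  h_104 = 153
  h_105 = 182;  h_106 = 44;  h_107 = 129;  h_108 = 253;  h_109 = 229;  h_110 = 42
  h_111 = 113;  h_112 = 160;  h_113 = 32;  h_114 = 129;  h_115 = 63;  h_116 = 23
  h_117 = 100;  h_118 = 101;  h_119 = 58;  h_120 = 216;  h_121 = 185;  h_122 = 209
  h_123 = 77;  h_124 = 178;  h_125 = 109;  h_126 = 188;  h_127 = 52;  h_128 = 145
  h_129 = 67;  h_130 = 199;  h_131 = 28;  h_132 = 145;  h_133 = 14;  h_134 = 132
  h_135 = 49;  h_136 = 181;  h_137 = 37;  h_138 = 106;  h_139 = 233;  h_140 = 232
  h_141 = 104;  h_142 = 97;  h_143 = 87;  h_144 = 7;  h_145 = 100;  h_146 = 157
  h_147 = 242;  h_148 = 240;  h_149 = 41;  h_150 = 169;  h_151 = 173;  h_152 = 82
  h_153 = 101;  h_154 = 228;  h_155 = 252;  h_156 = 177;  h_157 = 251
h_158 = 95·251 + 150·177 + 113·252 = 23
h_159 = 95·23 + 150·251 + 113·177 = 188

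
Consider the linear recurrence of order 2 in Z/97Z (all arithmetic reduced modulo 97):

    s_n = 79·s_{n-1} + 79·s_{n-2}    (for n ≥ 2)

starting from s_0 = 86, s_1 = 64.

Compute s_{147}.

26

s_2 = 79·64 + 79·86 = 16
s_3 = 79·16 + 79·64 = 15
s_4 = 79·15 + 79·16 = 24
s_5 = 79·24 + 79·15 = 74
s_6 = 79·74 + 79·24 = 79
s_7 = 79·79 + 79·74 = 59
s_8 = 79·59 + 79·79 = 38
s_9 = 79·38 + 79·59 = 0
s_10 = 79·0 + 79·38 = 92
s_11 = 79·92 + 79·0 = 90
s_12 = 79·90 + 79·92 = 22
s_13 = 79·22 + 79·90 = 21
s_14 = 79·21 + 79·22 = 2
s_15 = 79·2 + 79·21 = 71
s_16 = 79·71 + 79·2 = 44
s_17 = 79·44 + 79·71 = 64
s_18 = 79·64 + 79·44 = 93
s_19 = 79·93 + 79·64 = 84
s_20 = 79·84 + 79·93 = 15
s_21 = 79·15 + 79·84 = 61
s_22 = 79·61 + 79·15 = 87
s_23 = 79·87 + 79·61 = 52
s_24 = 79·52 + 79·87 = 20
s_25 = 79·20 + 79·52 = 62
s_26 = 79·62 + 79·20 = 76
s_27 = 79·76 + 79·62 = 38
s_28 = 79·38 + 79·76 = 82
s_29 = 79·82 + 79·38 = 71
s_30 = 79·71 + 79·82 = 59
s_31 = 79·59 + 79·71 = 85
s_32 = 79·85 + 79·59 = 27
s_33 = 79·27 + 79·85 = 21
s_34 = 79·21 + 79·27 = 9
s_35 = 79·9 + 79·21 = 42
s_36 = 79·42 + 79·9 = 52
s_37 = 79·52 + 79·42 = 54
s_38 = 79·54 + 79·52 = 32
s_39 = 79·32 + 79·54 = 4
s_40 = 79·4 + 79·32 = 31
s_41 = 79·31 + 79·4 = 49
s_42 = 79·49 + 79·31 = 15
s_43 = 79·15 + 79·49 = 12
s_44 = 79·12 + 79·15 = 96
s_45 = 79·96 + 79·12 = 93
s_46 = 79·93 + 79·96 = 90
s_47 = 79·90 + 79·93 = 4
s_48 = 79·4 + 79·90 = 54
s_49 = 79·54 + 79·4 = 23
s_50 = 79·23 + 79·54 = 69
s_51 = 79·69 + 79·23 = 90
s_52 = 79·90 + 79·69 = 48
s_53 = 79·48 + 79·90 = 38
s_54 = 79·38 + 79·48 = 4
s_55 = 79·4 + 79·38 = 20
s_56 = 79·20 + 79·4 = 53
s_57 = 79·53 + 79·20 = 44
s_58 = 79·44 + 79·53 = 0
s_59 = 79·0 + 79·44 = 81
s_60 = 79·81 + 79·0 = 94
s_61 = 79·94 + 79·81 = 51
s_62 = 79·51 + 79·94 = 9
s_63 = 79·9 + 79·51 = 84
s_64 = 79·84 + 79·9 = 72
s_65 = 79·72 + 79·84 = 5
s_66 = 79·5 + 79·72 = 69
s_67 = 79·69 + 79·5 = 26
s_68 = 79·26 + 79·69 = 36
s_69 = 79·36 + 79·26 = 48
s_70 = 79·48 + 79·36 = 40
s_71 = 79·40 + 79·48 = 65
s_72 = 79·65 + 79·40 = 50
s_73 = 79·50 + 79·65 = 64
s_74 = 79·64 + 79·50 = 82
s_75 = 79·82 + 79·64 = 88
s_76 = 79·88 + 79·82 = 44
s_77 = 79·44 + 79·88 = 49
s_78 = 79·49 + 79·44 = 72
s_79 = 79·72 + 79·49 = 53
s_80 = 79·53 + 79·72 = 78
s_81 = 79·78 + 79·53 = 67
s_82 = 79·67 + 79·78 = 9
s_83 = 79·9 + 79·67 = 87
s_84 = 79·87 + 79·9 = 18
s_85 = 79·18 + 79·87 = 50
s_86 = 79·50 + 79·18 = 37
s_87 = 79·37 + 79·50 = 83
s_88 = 79·83 + 79·37 = 71
s_89 = 79·71 + 79·83 = 41
s_90 = 79·41 + 79·71 = 21
s_91 = 79·21 + 79·41 = 48
s_92 = 79·48 + 79·21 = 19
s_93 = 79·19 + 79·48 = 55
s_94 = 79·55 + 79·19 = 26
s_95 = 79·26 + 79·55 = 94
s_96 = 79·94 + 79·26 = 71
s_97 = 79·71 + 79·94 = 37
s_98 = 79·37 + 79·71 = 93
s_99 = 79·93 + 79·37 = 85
s_100 = 79·85 + 79·93 = 94
s_101 = 79·94 + 79·85 = 76
s_102 = 79·76 + 79·94 = 44
s_103 = 79·44 + 79·76 = 71
s_104 = 79·71 + 79·44 = 64
s_105 = 79·64 + 79·71 = 92
s_106 = 79·92 + 79·64 = 5
s_107 = 79·5 + 79·92 = 0
s_108 = 79·0 + 79·5 = 7
s_109 = 79·7 + 79·0 = 68
s_110 = 79·68 + 79·7 = 8
s_111 = 79·8 + 79·68 = 87
s_112 = 79·87 + 79·8 = 36
s_113 = 79·36 + 79·87 = 17
s_114 = 79·17 + 79·36 = 16
s_115 = 79·16 + 79·17 = 85
s_116 = 79·85 + 79·16 = 25
s_117 = 79·25 + 79·85 = 57
s_118 = 79·57 + 79·25 = 76
s_119 = 79·76 + 79·57 = 31
s_120 = 79·31 + 79·76 = 14
s_121 = 79·14 + 79·31 = 63
s_122 = 79·63 + 79·14 = 69
s_123 = 79·69 + 79·63 = 49
s_124 = 79·49 + 79·69 = 10
s_125 = 79·10 + 79·49 = 5
s_126 = 79·5 + 79·10 = 21
s_127 = 79·21 + 79·5 = 17
s_128 = 79·17 + 79·21 = 92
s_129 = 79·92 + 79·17 = 75
s_130 = 79·75 + 79·92 = 1
s_131 = 79·1 + 79·75 = 87
s_132 = 79·87 + 79·1 = 65
s_133 = 79·65 + 79·87 = 77
s_134 = 79·77 + 79·65 = 63
s_135 = 79·63 + 79·77 = 2
s_136 = 79·2 + 79·63 = 91
s_137 = 79·91 + 79·2 = 72
s_138 = 79·72 + 79·91 = 73
s_139 = 79·73 + 79·72 = 9
s_140 = 79·9 + 79·73 = 76
s_141 = 79·76 + 79·9 = 22
s_142 = 79·22 + 79·76 = 79
s_143 = 79·79 + 79·22 = 25
s_144 = 79·25 + 79·79 = 68
s_145 = 79·68 + 79·25 = 72
s_146 = 79·72 + 79·68 = 2
s_147 = 79·2 + 79·72 = 26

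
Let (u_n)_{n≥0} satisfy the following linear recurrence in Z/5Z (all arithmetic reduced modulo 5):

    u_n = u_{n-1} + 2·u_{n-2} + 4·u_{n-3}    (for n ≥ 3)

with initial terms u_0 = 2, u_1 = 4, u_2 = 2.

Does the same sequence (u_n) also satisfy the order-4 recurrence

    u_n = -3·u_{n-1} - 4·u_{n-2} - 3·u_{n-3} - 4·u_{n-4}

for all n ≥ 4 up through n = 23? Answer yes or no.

yes

Terms u_0..u_23: 2, 4, 2, 3, 3, 2, 0, 1, 4, 1, 3, 1, 1, 0, 1, 0, 2, 1, 0, 0, 4, 4, 2, 1
n=4: candidate gives 3, actual u_4 = 3 ✓
n=5: candidate gives 2, actual u_5 = 2 ✓
n=6: candidate gives 0, actual u_6 = 0 ✓
n=7: candidate gives 1, actual u_7 = 1 ✓
n=8: candidate gives 4, actual u_8 = 4 ✓
n=9: candidate gives 1, actual u_9 = 1 ✓
n=10: candidate gives 3, actual u_10 = 3 ✓
n=11: candidate gives 1, actual u_11 = 1 ✓
n=12: candidate gives 1, actual u_12 = 1 ✓
n=13: candidate gives 0, actual u_13 = 0 ✓
n=14: candidate gives 1, actual u_14 = 1 ✓
n=15: candidate gives 0, actual u_15 = 0 ✓
n=16: candidate gives 2, actual u_16 = 2 ✓
n=17: candidate gives 1, actual u_17 = 1 ✓
n=18: candidate gives 0, actual u_18 = 0 ✓
n=19: candidate gives 0, actual u_19 = 0 ✓
n=20: candidate gives 4, actual u_20 = 4 ✓
n=21: candidate gives 4, actual u_21 = 4 ✓
n=22: candidate gives 2, actual u_22 = 2 ✓
n=23: candidate gives 1, actual u_23 = 1 ✓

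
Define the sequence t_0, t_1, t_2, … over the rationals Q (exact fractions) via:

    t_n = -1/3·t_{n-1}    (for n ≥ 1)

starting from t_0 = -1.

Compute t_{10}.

-1/59049

t_1 = -1/3·-1 = 1/3
t_2 = -1/3·1/3 = -1/9
t_3 = -1/3·-1/9 = 1/27
t_4 = -1/3·1/27 = -1/81
t_5 = -1/3·-1/81 = 1/243
t_6 = -1/3·1/243 = -1/729
t_7 = -1/3·-1/729 = 1/2187
t_8 = -1/3·1/2187 = -1/6561
t_9 = -1/3·-1/6561 = 1/19683
t_10 = -1/3·1/19683 = -1/59049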